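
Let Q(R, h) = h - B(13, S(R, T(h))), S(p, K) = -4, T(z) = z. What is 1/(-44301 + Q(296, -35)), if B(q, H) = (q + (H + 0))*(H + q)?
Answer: -1/44417 ≈ -2.2514e-5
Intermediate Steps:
B(q, H) = (H + q)² (B(q, H) = (q + H)*(H + q) = (H + q)*(H + q) = (H + q)²)
Q(R, h) = -81 + h (Q(R, h) = h - (-4 + 13)² = h - 1*9² = h - 1*81 = h - 81 = -81 + h)
1/(-44301 + Q(296, -35)) = 1/(-44301 + (-81 - 35)) = 1/(-44301 - 116) = 1/(-44417) = -1/44417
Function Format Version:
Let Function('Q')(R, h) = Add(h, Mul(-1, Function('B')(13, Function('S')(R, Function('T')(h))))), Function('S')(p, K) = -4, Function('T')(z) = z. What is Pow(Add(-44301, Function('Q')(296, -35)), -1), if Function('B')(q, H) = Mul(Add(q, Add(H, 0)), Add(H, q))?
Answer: Rational(-1, 44417) ≈ -2.2514e-5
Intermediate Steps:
Function('B')(q, H) = Pow(Add(H, q), 2) (Function('B')(q, H) = Mul(Add(q, H), Add(H, q)) = Mul(Add(H, q), Add(H, q)) = Pow(Add(H, q), 2))
Function('Q')(R, h) = Add(-81, h) (Function('Q')(R, h) = Add(h, Mul(-1, Pow(Add(-4, 13), 2))) = Add(h, Mul(-1, Pow(9, 2))) = Add(h, Mul(-1, 81)) = Add(h, -81) = Add(-81, h))
Pow(Add(-44301, Function('Q')(296, -35)), -1) = Pow(Add(-44301, Add(-81, -35)), -1) = Pow(Add(-44301, -116), -1) = Pow(-44417, -1) = Rational(-1, 44417)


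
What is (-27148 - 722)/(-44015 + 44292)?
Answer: -27870/277 ≈ -100.61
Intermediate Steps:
(-27148 - 722)/(-44015 + 44292) = -27870/277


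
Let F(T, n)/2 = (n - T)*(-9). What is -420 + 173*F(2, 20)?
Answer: -56472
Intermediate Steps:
F(T, n) = -18*n + 18*T (F(T, n) = 2*((n - T)*(-9)) = 2*(-9*n + 9*T) = -18*n + 18*T)
-420 + 173*F(2, 20) = -420 + 173*(-18*20 + 18*2) = -420 + 173*(-360 + 36) = -420 + 173*(-324) = -420 - 56052 = -56472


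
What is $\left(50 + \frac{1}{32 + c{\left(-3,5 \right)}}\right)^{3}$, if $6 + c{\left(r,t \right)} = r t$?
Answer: $\frac{167284151}{1331} \approx 1.2568 \cdot 10^{5}$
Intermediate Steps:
$c{\left(r,t \right)} = -6 + r t$
$\left(50 + \frac{1}{32 + c{\left(-3,5 \right)}}\right)^{3} = \left(50 + \frac{1}{32 - 21}\right)^{3} = \left(50 + \frac{1}{11}\right)^{3} = \left(\frac{551}{11}\right)^{3} = \frac{167284151}{1331}$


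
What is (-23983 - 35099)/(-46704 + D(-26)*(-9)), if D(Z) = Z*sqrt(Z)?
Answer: 38324524/30315101 + 384033*I*sqrt(26)/60630202 ≈ 1.2642 + 0.032297*I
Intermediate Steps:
D(Z) = Z**(3/2)
(-23983 - 35099)/(-46704 + D(-26)*(-9)) = (-23983 - 35099)/(-46704 + (-26)**(3/2)*(-9)) = -59082/(-46704 - 26*I*sqrt(26)*(-9)) = -59082/(-46704 + 234*I*sqrt(26))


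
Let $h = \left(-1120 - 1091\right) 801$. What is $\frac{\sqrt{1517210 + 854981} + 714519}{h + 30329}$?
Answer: $- \frac{714519}{1740682} - \frac{\sqrt{2372191}}{1740682} \approx -0.41137$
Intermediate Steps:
$h = -1771011$ ($h = \left(-2211\right) 801 = -1771011$)
$\frac{\sqrt{1517210 + 854981} + 714519}{h + 30329} = \frac{\sqrt{1517210 + 854981} + 714519}{-1771011 + 30329} = \frac{\sqrt{2372191} + 714519}{-1740682} = \left(714519 + \sqrt{2372191}\right) \left(- \frac{1}{1740682}\right) = - \frac{714519}{1740682} - \frac{\sqrt{2372191}}{1740682}$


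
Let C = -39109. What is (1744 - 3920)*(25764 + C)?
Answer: 29038720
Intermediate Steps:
(1744 - 3920)*(25764 + C) = (1744 - 3920)*(25764 - 39109) = -2176*(-13345) = 29038720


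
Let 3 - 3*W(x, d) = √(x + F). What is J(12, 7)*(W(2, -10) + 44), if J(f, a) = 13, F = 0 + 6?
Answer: 585 - 26*√2/3 ≈ 572.74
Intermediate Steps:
F = 6
W(x, d) = 1 - √(6 + x)/3 (W(x, d) = 1 - √(x + 6)/3 = 1 - √(6 + x)/3)
J(12, 7)*(W(2, -10) + 44) = 13*((1 - √(6 + 2)/3) + 44) = 13*((1 - 2*√2/3) + 44) = 13*(45 - 2*√2/3) = 585 - 26*√2/3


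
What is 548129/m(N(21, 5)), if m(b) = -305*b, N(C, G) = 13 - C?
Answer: 548129/2440 ≈ 224.64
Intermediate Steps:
548129/m(N(21, 5)) = 548129/((-305*(13 - 1*21))) = 548129/((-305*(13 - 21))) = 548129/((-305*(-8))) = 548129/2440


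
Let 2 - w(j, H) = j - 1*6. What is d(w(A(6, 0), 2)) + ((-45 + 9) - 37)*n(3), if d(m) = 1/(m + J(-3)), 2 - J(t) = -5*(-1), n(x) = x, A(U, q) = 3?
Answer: -437/2 ≈ -218.50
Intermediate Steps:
J(t) = -3 (J(t) = 2 - (-5)*(-1) = 2 - 1*5 = 2 - 5 = -3)
w(j, H) = 8 - j (w(j, H) = 2 - (j - 1*6) = 2 - (j - 6) = 2 - (-6 + j) = 2 + (6 - j) = 8 - j)
d(m) = 1/(-3 + m) (d(m) = 1/(m - 3) = 1/(-3 + m))
d(w(A(6, 0), 2)) + ((-45 + 9) - 37)*n(3) = 1/(-3 + (8 - 1*3)) + ((-45 + 9) - 37)*3 = 1/(-3 + (8 - 3)) + (-36 - 37)*3 = 1/(-3 + 5) - 73*3 = 1/2 - 219 = ½ - 219 = -437/2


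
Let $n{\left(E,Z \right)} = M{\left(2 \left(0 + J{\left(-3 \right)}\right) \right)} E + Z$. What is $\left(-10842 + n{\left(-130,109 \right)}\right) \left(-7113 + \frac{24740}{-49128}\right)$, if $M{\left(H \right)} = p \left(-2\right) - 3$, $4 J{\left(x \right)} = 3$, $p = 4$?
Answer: $\frac{270928326151}{4094} \approx 6.6177 \cdot 10^{7}$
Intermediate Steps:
$J{\left(x \right)} = \frac{3}{4}$ ($J{\left(x \right)} = \frac{1}{4} \cdot 3 = \frac{3}{4}$)
$M{\left(H \right)} = -11$ ($M{\left(H \right)} = 4 \left(-2\right) - 3 = -8 - 3 = -11$)
$n{\left(E,Z \right)} = Z - 11 E$ ($n{\left(E,Z \right)} = - 11 E + Z = Z - 11 E$)
$\left(-10842 + n{\left(-130,109 \right)}\right) \left(-7113 + \frac{24740}{-49128}\right) = \left(-10842 + \left(109 - -1430\right)\right) \left(-7113 + \frac{24740}{-49128}\right) = \left(-10842 + \left(109 + 1430\right)\right) \left(-7113 + 24740 \left(- \frac{1}{49128}\right)\right) = \left(-10842 + 1539\right) \left(-7113 - \frac{6185}{12282}\right) = \left(-9303\right) \left(- \frac{87368051}{12282}\right) = \frac{270928326151}{4094}$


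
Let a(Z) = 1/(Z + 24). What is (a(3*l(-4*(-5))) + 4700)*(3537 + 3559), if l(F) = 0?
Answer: 100054487/3 ≈ 3.3351e+7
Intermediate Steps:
a(Z) = 1/(24 + Z)
(a(3*l(-4*(-5))) + 4700)*(3537 + 3559) = (1/(24 + 3*0) + 4700)*(3537 + 3559) = (1/(24 + 0) + 4700)*7096 = (1/24 + 4700)*7096 = (112801/24)*7096 = 100054487/3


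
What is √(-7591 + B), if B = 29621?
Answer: √22030 ≈ 148.43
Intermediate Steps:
√(-7591 + B) = √(-7591 + 29621) = √22030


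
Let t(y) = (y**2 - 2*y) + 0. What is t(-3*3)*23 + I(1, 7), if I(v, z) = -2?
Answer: 2275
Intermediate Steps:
t(y) = y**2 - 2*y
t(-3*3)*23 + I(1, 7) = ((-3*3)*(-2 - 3*3))*23 - 2 = -9*(-2 - 9)*23 - 2 = -9*(-11)*23 - 2 = 99*23 - 2 = 2277 - 2 = 2275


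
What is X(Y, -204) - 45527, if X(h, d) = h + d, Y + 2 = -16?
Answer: -45749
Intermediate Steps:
Y = -18 (Y = -2 - 16 = -18)
X(h, d) = d + h
X(Y, -204) - 45527 = (-204 - 18) - 45527 = -222 - 45527 = -45749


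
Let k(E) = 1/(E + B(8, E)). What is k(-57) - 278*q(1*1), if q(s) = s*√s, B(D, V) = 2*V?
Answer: -47539/171 ≈ -278.01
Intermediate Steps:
q(s) = s^(3/2)
k(E) = 1/(3*E) (k(E) = 1/(E + 2*E) = 1/(3*E))
k(-57) - 278*q(1*1) = (⅓)/(-57) - 278*(1*1)^(3/2) = (⅓)*(-1/57) - 278*1^(3/2) = -1/171 - 278*1 = -1/171 - 278 = -47539/171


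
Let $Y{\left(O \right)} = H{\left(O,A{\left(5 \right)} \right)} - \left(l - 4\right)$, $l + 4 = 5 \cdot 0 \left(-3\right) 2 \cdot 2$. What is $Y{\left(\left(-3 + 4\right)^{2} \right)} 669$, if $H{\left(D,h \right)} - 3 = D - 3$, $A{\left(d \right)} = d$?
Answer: $6021$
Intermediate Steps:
$l = -4$ ($l = -4 + 5 \cdot 0 \left(-3\right) 2 \cdot 2 = -4 + 0 \left(\left(-6\right) 2\right) = -4 + 0 \left(-12\right) = -4 + 0 = -4$)
$H{\left(D,h \right)} = D$ ($H{\left(D,h \right)} = 3 + \left(D - 3\right) = 3 + \left(-3 + D\right) = D$)
$Y{\left(O \right)} = 8 + O$ ($Y{\left(O \right)} = O - \left(-4 - 4\right) = O - -8 = O + 8 = 8 + O$)
$Y{\left(\left(-3 + 4\right)^{2} \right)} 669 = \left(8 + \left(-3 + 4\right)^{2}\right) 669 = \left(8 + 1^{2}\right) 669 = \left(8 + 1\right) 669 = 9 \cdot 669 = 6021$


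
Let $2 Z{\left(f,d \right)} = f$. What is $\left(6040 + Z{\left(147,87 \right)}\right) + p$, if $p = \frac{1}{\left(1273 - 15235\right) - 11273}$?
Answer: $\frac{308548343}{50470} \approx 6113.5$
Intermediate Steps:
$Z{\left(f,d \right)} = \frac{f}{2}$
$p = - \frac{1}{25235}$ ($p = \frac{1}{-13962 - 11273} = \frac{1}{-25235} = - \frac{1}{25235} \approx -3.9627 \cdot 10^{-5}$)
$\left(6040 + Z{\left(147,87 \right)}\right) + p = \left(6040 + \frac{1}{2} \cdot 147\right) - \frac{1}{25235} = \left(6040 + \frac{147}{2}\right) - \frac{1}{25235} = \frac{12227}{2} - \frac{1}{25235} = \frac{308548343}{50470}$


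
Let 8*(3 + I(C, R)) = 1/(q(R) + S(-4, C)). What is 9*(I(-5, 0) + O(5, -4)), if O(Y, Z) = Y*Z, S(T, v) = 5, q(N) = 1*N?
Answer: -8271/40 ≈ -206.77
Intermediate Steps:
q(N) = N
I(C, R) = -3 + 1/(8*(5 + R)) (I(C, R) = -3 + 1/(8*(R + 5)) = -3 + 1/(8*(5 + R)))
9*(I(-5, 0) + O(5, -4)) = 9*((-119 - 24*0)/(8*(5 + 0)) + 5*(-4)) = 9*((⅛)*(-119 + 0)/5 - 20) = 9*((⅛)*(⅕)*(-119) - 20) = 9*(-119/40 - 20) = 9*(-919/40) = -8271/40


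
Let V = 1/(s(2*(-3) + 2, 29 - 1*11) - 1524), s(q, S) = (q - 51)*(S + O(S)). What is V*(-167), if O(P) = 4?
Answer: 167/2734 ≈ 0.061083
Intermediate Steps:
s(q, S) = (-51 + q)*(4 + S) (s(q, S) = (q - 51)*(S + 4) = (-51 + q)*(4 + S))
V = -1/2734 (V = 1/((-204 - 51*(29 - 1*11) + 4*(2*(-3) + 2) + (29 - 1*11)*(2*(-3) + 2)) - 1524) = 1/((-204 - 51*(29 - 11) + 4*(-6 + 2) + (29 - 11)*(-6 + 2)) - 1524) = 1/((-204 - 51*18 + 4*(-4) + 18*(-4)) - 1524) = 1/((-204 - 918 - 16 - 72) - 1524) = 1/(-1210 - 1524) = 1/(-2734) = -1/2734 ≈ -0.00036576)
V*(-167) = -1/2734*(-167) = 167/2734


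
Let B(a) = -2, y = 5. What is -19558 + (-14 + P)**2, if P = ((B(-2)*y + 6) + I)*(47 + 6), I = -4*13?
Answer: 8872766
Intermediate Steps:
I = -52
P = -2968 (P = ((-2*5 + 6) - 52)*(47 + 6) = ((-10 + 6) - 52)*53 = (-4 - 52)*53 = -56*53 = -2968)
-19558 + (-14 + P)**2 = -19558 + (-14 - 2968)**2 = -19558 + (-2982)**2 = -19558 + 8892324 = 8872766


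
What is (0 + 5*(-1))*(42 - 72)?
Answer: 150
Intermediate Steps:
(0 + 5*(-1))*(42 - 72) = (0 - 5)*(-30) = -5*(-30) = 150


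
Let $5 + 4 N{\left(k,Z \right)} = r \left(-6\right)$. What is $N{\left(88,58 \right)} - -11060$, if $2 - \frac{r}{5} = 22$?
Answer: $\frac{44835}{4} \approx 11209.0$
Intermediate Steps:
$r = -100$ ($r = 10 - 110 = -100$)
$N{\left(k,Z \right)} = \frac{595}{4}$ ($N{\left(k,Z \right)} = - \frac{5}{4} + \frac{\left(-100\right) \left(-6\right)}{4} = - \frac{5}{4} + \frac{1}{4} \cdot 600 = - \frac{5}{4} + 150 = \frac{595}{4}$)
$N{\left(88,58 \right)} - -11060 = \frac{595}{4} - -11060 = \frac{595}{4} + 11060 = \frac{44835}{4}$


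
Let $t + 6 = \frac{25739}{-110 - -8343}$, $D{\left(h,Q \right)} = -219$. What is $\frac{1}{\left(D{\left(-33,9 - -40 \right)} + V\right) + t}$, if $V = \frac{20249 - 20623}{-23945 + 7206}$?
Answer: $- \frac{137812187}{30573817812} \approx -0.0045075$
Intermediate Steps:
$V = \frac{374}{16739}$ ($V = - \frac{374}{-16739} = \left(-374\right) \left(- \frac{1}{16739}\right) = \frac{374}{16739} \approx 0.022343$)
$t = - \frac{23659}{8233}$ ($t = -6 + \frac{25739}{-110 - -8343} = -6 + \frac{25739}{-110 + 8343} = -6 + \frac{25739}{8233} = - \frac{23659}{8233} \approx -2.8737$)
$\frac{1}{\left(D{\left(-33,9 - -40 \right)} + V\right) + t} = \frac{1}{\left(-219 + \frac{374}{16739}\right) - \frac{23659}{8233}} = \frac{1}{- \frac{3665467}{16739} - \frac{23659}{8233}} = \frac{1}{- \frac{30573817812}{137812187}} = - \frac{137812187}{30573817812}$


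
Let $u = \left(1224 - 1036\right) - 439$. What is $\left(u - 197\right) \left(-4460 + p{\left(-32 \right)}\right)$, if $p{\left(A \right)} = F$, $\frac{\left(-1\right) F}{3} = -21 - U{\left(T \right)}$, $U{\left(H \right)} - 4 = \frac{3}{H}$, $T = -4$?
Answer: $1965488$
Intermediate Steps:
$U{\left(H \right)} = 4 + \frac{3}{H}$
$u = -251$ ($u = 188 - 439 = -251$)
$F = \frac{291}{4}$ ($F = - 3 \left(-21 - \left(4 + \frac{3}{-4}\right)\right) = - 3 \left(-21 - \left(4 + 3 \left(- \frac{1}{4}\right)\right)\right) = - 3 \left(-21 - \left(4 - \frac{3}{4}\right)\right) = - 3 \left(-21 - \frac{13}{4}\right) = \left(-3\right) \left(- \frac{97}{4}\right) = \frac{291}{4} \approx 72.75$)
$p{\left(A \right)} = \frac{291}{4}$
$\left(u - 197\right) \left(-4460 + p{\left(-32 \right)}\right) = \left(-251 - 197\right) \left(-4460 + \frac{291}{4}\right) = \left(-448\right) \left(- \frac{17549}{4}\right) = 1965488$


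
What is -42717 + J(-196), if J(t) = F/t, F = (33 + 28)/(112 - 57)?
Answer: -460489321/10780 ≈ -42717.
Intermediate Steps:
F = 61/55 ≈ 1.1091
J(t) = 61/(55*t)
-42717 + J(-196) = -42717 + (61/55)/(-196) = -42717 + (61/55)*(-1/196) = -42717 - 61/10780 = -460489321/10780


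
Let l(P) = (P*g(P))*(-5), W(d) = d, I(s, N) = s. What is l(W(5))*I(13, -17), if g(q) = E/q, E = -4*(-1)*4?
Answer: -1040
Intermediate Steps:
E = 16 (E = 4*4 = 16)
g(q) = 16/q
l(P) = -80 (l(P) = (P*(16/P))*(-5) = 16*(-5) = -80)
l(W(5))*I(13, -17) = -80*13 = -1040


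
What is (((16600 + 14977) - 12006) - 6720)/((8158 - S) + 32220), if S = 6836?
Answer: 12851/33542 ≈ 0.38313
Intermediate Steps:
(((16600 + 14977) - 12006) - 6720)/((8158 - S) + 32220) = (((16600 + 14977) - 12006) - 6720)/((8158 - 1*6836) + 32220) = ((31577 - 12006) - 6720)/((8158 - 6836) + 32220) = (19571 - 6720)/(1322 + 32220) = 12851/33542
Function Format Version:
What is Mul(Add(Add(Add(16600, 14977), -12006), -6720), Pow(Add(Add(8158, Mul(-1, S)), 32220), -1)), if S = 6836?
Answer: Rational(12851, 33542) ≈ 0.38313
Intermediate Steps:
Mul(Add(Add(Add(16600, 14977), -12006), -6720), Pow(Add(Add(8158, Mul(-1, S)), 32220), -1)) = Mul(Add(Add(Add(16600, 14977), -12006), -6720), Pow(Add(Add(8158, Mul(-1, 6836)), 32220), -1)) = Mul(Add(Add(31577, -12006), -6720), Pow(Add(Add(8158, -6836), 32220), -1)) = Mul(Add(19571, -6720), Pow(Add(1322, 32220), -1)) = Mul(12851, Pow(33542, -1)) = Mul(12851, Rational(1, 33542)) = Rational(12851, 33542)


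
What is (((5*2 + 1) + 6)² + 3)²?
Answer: 85264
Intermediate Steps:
(((5*2 + 1) + 6)² + 3)² = (((10 + 1) + 6)² + 3)² = ((11 + 6)² + 3)² = (17² + 3)² = (289 + 3)² = 292² = 85264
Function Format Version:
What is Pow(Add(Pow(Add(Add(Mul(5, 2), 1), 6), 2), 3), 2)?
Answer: 85264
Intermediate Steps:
Pow(Add(Pow(Add(Add(Mul(5, 2), 1), 6), 2), 3), 2) = Pow(Add(Pow(Add(Add(10, 1), 6), 2), 3), 2) = Pow(Add(Pow(Add(11, 6), 2), 3), 2) = Pow(Add(Pow(17, 2), 3), 2) = Pow(Add(289, 3), 2) = Pow(292, 2) = 85264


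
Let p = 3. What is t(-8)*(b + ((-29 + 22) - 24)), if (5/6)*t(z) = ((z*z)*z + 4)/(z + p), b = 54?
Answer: 70104/25 ≈ 2804.2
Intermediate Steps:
t(z) = 6*(4 + z**3)/(5*(3 + z)) (t(z) = 6*(((z*z)*z + 4)/(z + 3))/5 = 6*((z**2*z + 4)/(3 + z))/5 = 6*((z**3 + 4)/(3 + z))/5 = 6*((4 + z**3)/(3 + z))/5 = 6*(4 + z**3)/(5*(3 + z)))
t(-8)*(b + ((-29 + 22) - 24)) = (6*(4 + (-8)**3)/(5*(3 - 8)))*(54 + ((-29 + 22) - 24)) = ((6/5)*(4 - 512)/(-5))*(54 + (-7 - 24)) = ((6/5)*(-1/5)*(-508))*(54 - 31) = (3048/25)*23 = 70104/25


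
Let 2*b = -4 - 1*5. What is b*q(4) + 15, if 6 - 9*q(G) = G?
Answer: 14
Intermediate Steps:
b = -9/2 (b = (-4 - 1*5)/2 = (-4 - 5)/2 = (1/2)*(-9) = -9/2 ≈ -4.5000)
q(G) = 2/3 - G/9
b*q(4) + 15 = -9*(2/3 - 1/9*4)/2 + 15 = -9*(2/3 - 4/9)/2 + 15 = -9/2*2/9 + 15 = -1 + 15 = 14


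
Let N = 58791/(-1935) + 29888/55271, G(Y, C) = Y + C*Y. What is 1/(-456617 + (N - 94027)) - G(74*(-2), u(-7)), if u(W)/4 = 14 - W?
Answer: 246963132556318265/19631409586007 ≈ 12580.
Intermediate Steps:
u(W) = 56 - 4*W (u(W) = 4*(14 - W) = 56 - 4*W)
N = -1063868027/35649795 (N = 58791*(-1/1935) + 29888*(1/55271) = -19597/645 + 29888/55271 = -1063868027/35649795 ≈ -29.842)
1/(-456617 + (N - 94027)) - G(74*(-2), u(-7)) = 1/(-456617 + (-1063868027/35649795 - 94027)) - 74*(-2)*(1 + (56 - 4*(-7))) = 1/(-456617 - 3353107142492/35649795) - (-148)*(1 + (56 + 28)) = 1/(-19631409586007/35649795) - (-148)*(1 + 84) = -35649795/19631409586007 - (-148)*85 = -35649795/19631409586007 - 1*(-12580) = -35649795/19631409586007 + 12580 = 246963132556318265/19631409586007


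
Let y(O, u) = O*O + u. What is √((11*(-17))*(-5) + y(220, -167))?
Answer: 4*√3073 ≈ 221.74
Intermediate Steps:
y(O, u) = u + O² (y(O, u) = O² + u = u + O²)
√((11*(-17))*(-5) + y(220, -167)) = √((11*(-17))*(-5) + (-167 + 220²)) = √(-187*(-5) + (-167 + 48400)) = √(935 + 48233) = √49168 = 4*√3073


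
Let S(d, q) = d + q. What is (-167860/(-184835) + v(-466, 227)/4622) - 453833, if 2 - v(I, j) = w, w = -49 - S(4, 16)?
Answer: -11077488219343/24408782 ≈ -4.5383e+5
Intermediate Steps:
w = -69 (w = -49 - (4 + 16) = -49 - 1*20 = -49 - 20 = -69)
v(I, j) = 71 (v(I, j) = 2 - 1*(-69) = 2 + 69 = 71)
(-167860/(-184835) + v(-466, 227)/4622) - 453833 = (-167860/(-184835) + 71/4622) - 453833 = (-167860*(-1/184835) + 71*(1/4622)) - 453833 = (4796/5281 + 71/4622) - 453833 = 22542063/24408782 - 453833 = -11077488219343/24408782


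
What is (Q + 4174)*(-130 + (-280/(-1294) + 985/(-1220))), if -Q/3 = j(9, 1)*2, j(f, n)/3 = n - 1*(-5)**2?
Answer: -47478968117/78934 ≈ -6.0150e+5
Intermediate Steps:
j(f, n) = -75 + 3*n (j(f, n) = 3*(n - 1*(-5)**2) = 3*(n - 1*25) = 3*(n - 25) = 3*(-25 + n) = -75 + 3*n)
Q = 432 (Q = -3*(-75 + 3*1)*2 = -3*(-75 + 3)*2 = -(-216)*2 = -3*(-144) = 432)
(Q + 4174)*(-130 + (-280/(-1294) + 985/(-1220))) = (432 + 4174)*(-130 + (-280/(-1294) + 985/(-1220))) = 4606*(-130 + (-280*(-1/1294) + 985*(-1/1220))) = 4606*(-130 + (140/647 - 197/244)) = 4606*(-130 - 93299/157868) = 4606*(-20616139/157868) = -47478968117/78934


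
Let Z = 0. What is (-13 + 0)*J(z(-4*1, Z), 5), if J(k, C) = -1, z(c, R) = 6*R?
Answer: 13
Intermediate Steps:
(-13 + 0)*J(z(-4*1, Z), 5) = (-13 + 0)*(-1) = -13*(-1) = 13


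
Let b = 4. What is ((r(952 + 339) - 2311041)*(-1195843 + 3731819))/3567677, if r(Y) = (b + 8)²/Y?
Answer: -7566220798541112/4605871007 ≈ -1.6427e+6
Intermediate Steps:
r(Y) = 144/Y (r(Y) = (4 + 8)²/Y = 12²/Y = 144/Y)
((r(952 + 339) - 2311041)*(-1195843 + 3731819))/3567677 = ((144/(952 + 339) - 2311041)*(-1195843 + 3731819))/3567677 = ((144/1291 - 2311041)*2535976)*(1/3567677) = -2983553787/1291*2535976*(1/3567677) = -7566220798541112/1291*1/3567677 = -7566220798541112/4605871007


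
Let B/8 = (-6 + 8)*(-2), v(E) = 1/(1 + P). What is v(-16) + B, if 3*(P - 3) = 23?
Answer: -1117/35 ≈ -31.914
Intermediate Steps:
P = 32/3 (P = 3 + (⅓)*23 = 3 + 23/3 = 32/3 ≈ 10.667)
v(E) = 3/35 (v(E) = 1/(1 + 32/3) = 1/(35/3) = 3/35)
B = -32 (B = 8*((-6 + 8)*(-2)) = 8*(2*(-2)) = 8*(-4) = -32)
v(-16) + B = 3/35 - 32 = -1117/35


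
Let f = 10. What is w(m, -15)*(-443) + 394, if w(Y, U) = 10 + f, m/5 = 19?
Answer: -8466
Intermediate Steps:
m = 95 (m = 5*19 = 95)
w(Y, U) = 20 (w(Y, U) = 10 + 10 = 20)
w(m, -15)*(-443) + 394 = 20*(-443) + 394 = -8860 + 394 = -8466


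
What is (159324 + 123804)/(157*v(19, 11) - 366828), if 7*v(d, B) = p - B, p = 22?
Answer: -1981896/2566069 ≈ -0.77235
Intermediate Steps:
v(d, B) = 22/7 - B/7 (v(d, B) = (22 - B)/7 = 22/7 - B/7)
(159324 + 123804)/(157*v(19, 11) - 366828) = (159324 + 123804)/(157*(22/7 - ⅐*11) - 366828) = 283128/(157*(22/7 - 11/7) - 366828) = 283128/(157*(11/7) - 366828) = 283128/(1727/7 - 366828) = 283128/(-2566069/7) = 283128*(-7/2566069) = -1981896/2566069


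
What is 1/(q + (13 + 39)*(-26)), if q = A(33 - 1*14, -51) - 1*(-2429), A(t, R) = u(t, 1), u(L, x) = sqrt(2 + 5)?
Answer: 1077/1159922 - sqrt(7)/1159922 ≈ 0.00092623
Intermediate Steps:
u(L, x) = sqrt(7)
A(t, R) = sqrt(7)
q = 2429 + sqrt(7) (q = sqrt(7) - 1*(-2429) = sqrt(7) + 2429 = 2429 + sqrt(7) ≈ 2431.6)
1/(q + (13 + 39)*(-26)) = 1/((2429 + sqrt(7)) + (13 + 39)*(-26)) = 1/((2429 + sqrt(7)) + 52*(-26)) = 1/((2429 + sqrt(7)) - 1352) = 1/(1077 + sqrt(7))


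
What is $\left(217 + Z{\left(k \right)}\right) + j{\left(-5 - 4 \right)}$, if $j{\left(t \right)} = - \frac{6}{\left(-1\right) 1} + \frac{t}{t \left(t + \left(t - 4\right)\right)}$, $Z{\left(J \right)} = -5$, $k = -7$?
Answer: $\frac{4795}{22} \approx 217.95$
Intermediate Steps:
$j{\left(t \right)} = 6 + \frac{1}{-4 + 2 t}$ ($j{\left(t \right)} = - \frac{6}{-1} + \frac{t}{t \left(t + \left(t - 4\right)\right)} = \left(-6\right) \left(-1\right) + \frac{t}{t \left(t + \left(-4 + t\right)\right)} = 6 + \frac{t}{t \left(-4 + 2 t\right)} = 6 + t \frac{1}{t \left(-4 + 2 t\right)} = 6 + \frac{1}{-4 + 2 t}$)
$\left(217 + Z{\left(k \right)}\right) + j{\left(-5 - 4 \right)} = \left(217 - 5\right) + \frac{-23 + 12 \left(-5 - 4\right)}{2 \left(-2 - 9\right)} = 212 + \frac{-23 + 12 \left(-5 - 4\right)}{2 \left(-2 - 9\right)} = 212 + \frac{-23 + 12 \left(-9\right)}{2 \left(-2 - 9\right)} = 212 + \frac{-23 - 108}{2 \left(-11\right)} = 212 + \frac{1}{2} \left(- \frac{1}{11}\right) \left(-131\right) = 212 + \frac{131}{22} = \frac{4795}{22}$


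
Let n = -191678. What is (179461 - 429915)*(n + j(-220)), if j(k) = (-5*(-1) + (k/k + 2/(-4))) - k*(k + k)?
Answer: 72249091515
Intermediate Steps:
j(k) = 11/2 - 2*k**2 (j(k) = (5 + (1 + 2*(-1/4))) - k*2*k = (5 + (1 - 1/2)) - 2*k**2 = (5 + 1/2) - 2*k**2 = 11/2 - 2*k**2)
(179461 - 429915)*(n + j(-220)) = (179461 - 429915)*(-191678 + (11/2 - 2*(-220)**2)) = -250454*(-191678 + (11/2 - 2*48400)) = -250454*(-191678 + (11/2 - 96800)) = -250454*(-191678 - 193589/2) = -250454*(-576945/2) = 72249091515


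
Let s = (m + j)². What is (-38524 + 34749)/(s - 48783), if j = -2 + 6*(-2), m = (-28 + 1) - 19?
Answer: 3775/45183 ≈ 0.083549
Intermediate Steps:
m = -46 (m = -27 - 19 = -46)
j = -14 (j = -2 - 12 = -14)
s = 3600 (s = (-46 - 14)² = (-60)² = 3600)
(-38524 + 34749)/(s - 48783) = (-38524 + 34749)/(3600 - 48783) = -3775/(-45183) = -3775*(-1/45183) = 3775/45183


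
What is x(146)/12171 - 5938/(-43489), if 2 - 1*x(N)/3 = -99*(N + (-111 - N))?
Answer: -453723177/176434873 ≈ -2.5716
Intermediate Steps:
x(N) = -32961 (x(N) = 6 - (-297)*(N + (-111 - N)) = 6 - (-297)*(-111) = 6 - 3*10989 = 6 - 32967 = -32961)
x(146)/12171 - 5938/(-43489) = -32961/12171 - 5938/(-43489) = -32961*1/12171 - 5938*(-1/43489) = -10987/4057 + 5938/43489 = -453723177/176434873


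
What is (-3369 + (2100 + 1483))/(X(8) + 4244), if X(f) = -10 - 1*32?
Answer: 107/2101 ≈ 0.050928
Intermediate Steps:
X(f) = -42 (X(f) = -10 - 32 = -42)
(-3369 + (2100 + 1483))/(X(8) + 4244) = (-3369 + (2100 + 1483))/(-42 + 4244) = (-3369 + 3583)/4202 = 214*(1/4202) = 107/2101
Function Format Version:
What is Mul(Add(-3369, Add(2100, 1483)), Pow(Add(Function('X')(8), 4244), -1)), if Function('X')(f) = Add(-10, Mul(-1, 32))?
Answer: Rational(107, 2101) ≈ 0.050928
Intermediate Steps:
Function('X')(f) = -42 (Function('X')(f) = Add(-10, -32) = -42)
Mul(Add(-3369, Add(2100, 1483)), Pow(Add(Function('X')(8), 4244), -1)) = Mul(Add(-3369, Add(2100, 1483)), Pow(Add(-42, 4244), -1)) = Mul(Add(-3369, 3583), Pow(4202, -1)) = Mul(214, Rational(1, 4202)) = Rational(107, 2101)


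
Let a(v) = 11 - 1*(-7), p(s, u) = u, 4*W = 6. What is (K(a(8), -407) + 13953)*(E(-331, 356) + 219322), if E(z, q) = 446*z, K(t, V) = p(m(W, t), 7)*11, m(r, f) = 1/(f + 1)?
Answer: 1005894880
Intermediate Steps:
W = 3/2 (W = (¼)*6 = 3/2 ≈ 1.5000)
m(r, f) = 1/(1 + f)
a(v) = 18 (a(v) = 11 + 7 = 18)
K(t, V) = 77 (K(t, V) = 7*11 = 77)
(K(a(8), -407) + 13953)*(E(-331, 356) + 219322) = (77 + 13953)*(446*(-331) + 219322) = 14030*(-147626 + 219322) = 14030*71696 = 1005894880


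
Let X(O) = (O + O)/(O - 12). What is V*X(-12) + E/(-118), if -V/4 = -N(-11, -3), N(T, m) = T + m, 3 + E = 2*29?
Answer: -6663/118 ≈ -56.466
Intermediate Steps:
X(O) = 2*O/(-12 + O) (X(O) = (2*O)/(-12 + O) = 2*O/(-12 + O))
E = 55 (E = -3 + 2*29 = -3 + 58 = 55)
V = -56 (V = -(-4)*(-11 - 3) = -(-4)*(-14) = -4*14 = -56)
V*X(-12) + E/(-118) = -112*(-12)/(-12 - 12) + 55/(-118) = -112*(-12)/(-24) + 55*(-1/118) = -112*(-12)*(-1)/24 - 55/118 = -56*1 - 55/118 = -56 - 55/118 = -6663/118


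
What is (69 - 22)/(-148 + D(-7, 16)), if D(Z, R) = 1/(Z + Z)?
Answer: -658/2073 ≈ -0.31741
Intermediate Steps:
D(Z, R) = 1/(2*Z)
(69 - 22)/(-148 + D(-7, 16)) = (69 - 22)/(-148 + (½)/(-7)) = 47/(-148 + (½)*(-⅐)) = 47/(-148 - 1/14) = 47/(-2073/14) = 47*(-14/2073) = -658/2073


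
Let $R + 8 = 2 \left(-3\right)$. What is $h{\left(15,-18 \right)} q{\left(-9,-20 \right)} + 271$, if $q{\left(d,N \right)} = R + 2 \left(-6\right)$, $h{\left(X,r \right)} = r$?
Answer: $739$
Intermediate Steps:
$R = -14$ ($R = -8 + 2 \left(-3\right) = -8 - 6 = -14$)
$q{\left(d,N \right)} = -26$ ($q{\left(d,N \right)} = -14 + 2 \left(-6\right) = -14 - 12 = -26$)
$h{\left(15,-18 \right)} q{\left(-9,-20 \right)} + 271 = \left(-18\right) \left(-26\right) + 271 = 468 + 271 = 739$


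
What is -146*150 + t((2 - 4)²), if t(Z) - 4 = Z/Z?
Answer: -21895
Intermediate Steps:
t(Z) = 5 (t(Z) = 4 + Z/Z = 4 + 1 = 5)
-146*150 + t((2 - 4)²) = -146*150 + 5 = -21900 + 5 = -21895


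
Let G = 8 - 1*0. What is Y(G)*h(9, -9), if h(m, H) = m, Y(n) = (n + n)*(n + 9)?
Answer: 2448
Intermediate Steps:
G = 8 (G = 8 + 0 = 8)
Y(n) = 2*n*(9 + n) (Y(n) = (2*n)*(9 + n) = 2*n*(9 + n))
Y(G)*h(9, -9) = (2*8*(9 + 8))*9 = (2*8*17)*9 = 272*9 = 2448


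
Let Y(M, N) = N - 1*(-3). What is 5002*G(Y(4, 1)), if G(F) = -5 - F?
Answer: -45018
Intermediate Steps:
Y(M, N) = 3 + N (Y(M, N) = N + 3 = 3 + N)
5002*G(Y(4, 1)) = 5002*(-5 - (3 + 1)) = 5002*(-5 - 1*4) = 5002*(-5 - 4) = 5002*(-9) = -45018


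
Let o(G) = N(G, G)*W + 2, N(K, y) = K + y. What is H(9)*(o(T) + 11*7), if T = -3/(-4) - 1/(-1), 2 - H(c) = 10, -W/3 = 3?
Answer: -380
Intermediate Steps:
W = -9 (W = -3*3 = -9)
H(c) = -8 (H(c) = 2 - 1*10 = 2 - 10 = -8)
T = 7/4 (T = -3*(-¼) - 1*(-1) = ¾ + 1 = 7/4 ≈ 1.7500)
o(G) = 2 - 18*G (o(G) = (G + G)*(-9) + 2 = (2*G)*(-9) + 2 = -18*G + 2 = 2 - 18*G)
H(9)*(o(T) + 11*7) = -8*((2 - 18*7/4) + 11*7) = -8*((2 - 63/2) + 77) = -8*(-59/2 + 77) = -8*95/2 = -380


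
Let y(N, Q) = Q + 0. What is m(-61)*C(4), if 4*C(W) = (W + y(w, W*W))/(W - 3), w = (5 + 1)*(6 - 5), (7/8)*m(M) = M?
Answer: -2440/7 ≈ -348.57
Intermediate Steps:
m(M) = 8*M/7
w = 6 (w = 6*1 = 6)
y(N, Q) = Q
C(W) = (W + W²)/(4*(-3 + W)) (C(W) = ((W + W*W)/(W - 3))/4 = ((W + W²)/(-3 + W))/4 = (W + W²)/(4*(-3 + W)))
m(-61)*C(4) = ((8/7)*(-61))*((¼)*4*(1 + 4)/(-3 + 4)) = -122*4*5/(7*1) = -122*4*5/7 = -488/7*5 = -2440/7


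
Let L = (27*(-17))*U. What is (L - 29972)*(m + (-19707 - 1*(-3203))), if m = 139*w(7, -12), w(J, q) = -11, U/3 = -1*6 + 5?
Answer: 515653635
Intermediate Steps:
U = -3 (U = 3*(-1*6 + 5) = 3*(-6 + 5) = 3*(-1) = -3)
m = -1529 (m = 139*(-11) = -1529)
L = 1377 (L = (27*(-17))*(-3) = -459*(-3) = 1377)
(L - 29972)*(m + (-19707 - 1*(-3203))) = (1377 - 29972)*(-1529 + (-19707 - 1*(-3203))) = -28595*(-1529 + (-19707 + 3203)) = -28595*(-1529 - 16504) = -28595*(-18033) = 515653635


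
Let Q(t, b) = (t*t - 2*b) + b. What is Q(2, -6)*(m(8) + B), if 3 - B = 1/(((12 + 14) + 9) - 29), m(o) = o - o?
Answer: 85/3 ≈ 28.333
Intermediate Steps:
m(o) = 0
B = 17/6 (B = 3 - 1/(((12 + 14) + 9) - 29) = 3 - 1/((26 + 9) - 29) = 3 - 1/(35 - 29) = 3 - 1/6 = 3 - 1*⅙ = 3 - ⅙ = 17/6 ≈ 2.8333)
Q(t, b) = t² - b (Q(t, b) = (t² - 2*b) + b = t² - b)
Q(2, -6)*(m(8) + B) = (2² - 1*(-6))*(0 + 17/6) = (4 + 6)*(17/6) = 10*(17/6) = 85/3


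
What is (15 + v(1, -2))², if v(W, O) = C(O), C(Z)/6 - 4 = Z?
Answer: 729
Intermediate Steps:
C(Z) = 24 + 6*Z
v(W, O) = 24 + 6*O
(15 + v(1, -2))² = (15 + (24 + 6*(-2)))² = (15 + (24 - 12))² = (15 + 12)² = 27² = 729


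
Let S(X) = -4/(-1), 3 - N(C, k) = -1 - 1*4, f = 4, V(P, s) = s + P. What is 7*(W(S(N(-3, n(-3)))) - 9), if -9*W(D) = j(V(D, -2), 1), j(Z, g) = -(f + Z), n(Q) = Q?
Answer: -175/3 ≈ -58.333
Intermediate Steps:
V(P, s) = P + s
N(C, k) = 8 (N(C, k) = 3 - (-1 - 1*4) = 3 - (-1 - 4) = 3 - 1*(-5) = 3 + 5 = 8)
j(Z, g) = -4 - Z (j(Z, g) = -(4 + Z) = -4 - Z)
S(X) = 4 (S(X) = -4*(-1) = 4)
W(D) = 2/9 + D/9 (W(D) = -(-4 - (D - 2))/9 = -(-4 - (-2 + D))/9 = -(-4 + (2 - D))/9 = -(-2 - D)/9 = 2/9 + D/9)
7*(W(S(N(-3, n(-3)))) - 9) = 7*((2/9 + (⅑)*4) - 9) = 7*((2/9 + 4/9) - 9) = 7*(⅔ - 9) = 7*(-25/3) = -175/3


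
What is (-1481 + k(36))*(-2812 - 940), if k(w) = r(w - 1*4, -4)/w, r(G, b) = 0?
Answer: 5556712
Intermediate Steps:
k(w) = 0 (k(w) = 0/w = 0)
(-1481 + k(36))*(-2812 - 940) = (-1481 + 0)*(-2812 - 940) = -1481*(-3752) = 5556712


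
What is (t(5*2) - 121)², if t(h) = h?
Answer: 12321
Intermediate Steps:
(t(5*2) - 121)² = (5*2 - 121)² = (10 - 121)² = (-111)² = 12321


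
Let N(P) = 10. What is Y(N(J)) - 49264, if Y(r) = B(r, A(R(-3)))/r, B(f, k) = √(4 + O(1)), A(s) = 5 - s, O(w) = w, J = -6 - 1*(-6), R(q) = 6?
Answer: -49264 + √5/10 ≈ -49264.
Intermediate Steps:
J = 0 (J = -6 + 6 = 0)
B(f, k) = √5 (B(f, k) = √(4 + 1) = √5)
Y(r) = √5/r
Y(N(J)) - 49264 = √5/10 - 49264 = -49264 + √5/10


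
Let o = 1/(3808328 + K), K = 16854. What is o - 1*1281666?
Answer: -4902605713211/3825182 ≈ -1.2817e+6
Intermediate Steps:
o = 1/3825182 (o = 1/(3808328 + 16854) = 1/3825182 ≈ 2.6143e-7)
o - 1*1281666 = 1/3825182 - 1*1281666 = 1/3825182 - 1281666 = -4902605713211/3825182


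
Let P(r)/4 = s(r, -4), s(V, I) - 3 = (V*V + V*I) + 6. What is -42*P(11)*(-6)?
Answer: 86688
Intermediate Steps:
s(V, I) = 9 + V² + I*V (s(V, I) = 3 + ((V*V + V*I) + 6) = 3 + ((V² + I*V) + 6) = 3 + (6 + V² + I*V) = 9 + V² + I*V)
P(r) = 36 - 16*r + 4*r² (P(r) = 4*(9 + r² - 4*r) = 36 - 16*r + 4*r²)
-42*P(11)*(-6) = -42*(36 - 16*11 + 4*11²)*(-6) = -42*(36 - 176 + 4*121)*(-6) = -42*(36 - 176 + 484)*(-6) = -42*344*(-6) = -14448*(-6) = 86688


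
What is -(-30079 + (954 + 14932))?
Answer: 14193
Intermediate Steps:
-(-30079 + (954 + 14932)) = -(-30079 + 15886) = -1*(-14193) = 14193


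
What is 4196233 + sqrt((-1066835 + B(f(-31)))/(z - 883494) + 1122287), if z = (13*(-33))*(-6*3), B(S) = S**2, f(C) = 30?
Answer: 4196233 + sqrt(2656693816336797)/48654 ≈ 4.1973e+6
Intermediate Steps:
z = 7722 (z = -429*(-18) = 7722)
4196233 + sqrt((-1066835 + B(f(-31)))/(z - 883494) + 1122287) = 4196233 + sqrt((-1066835 + 30**2)/(7722 - 883494) + 1122287) = 4196233 + sqrt((-1066835 + 900)/(-875772) + 1122287) = 4196233 + sqrt(-1065935*(-1/875772) + 1122287) = 4196233 + sqrt(1065935/875772 + 1122287) = 4196233 + sqrt(982868596499/875772) = 4196233 + sqrt(2656693816336797)/48654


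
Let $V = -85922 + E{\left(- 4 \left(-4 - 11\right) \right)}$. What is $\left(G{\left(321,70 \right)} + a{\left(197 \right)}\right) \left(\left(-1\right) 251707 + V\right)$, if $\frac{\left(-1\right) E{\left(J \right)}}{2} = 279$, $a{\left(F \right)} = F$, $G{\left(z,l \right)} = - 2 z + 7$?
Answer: $148125906$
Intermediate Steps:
$G{\left(z,l \right)} = 7 - 2 z$
$E{\left(J \right)} = -558$ ($E{\left(J \right)} = \left(-2\right) 279 = -558$)
$V = -86480$ ($V = -85922 - 558 = -86480$)
$\left(G{\left(321,70 \right)} + a{\left(197 \right)}\right) \left(\left(-1\right) 251707 + V\right) = \left(\left(7 - 642\right) + 197\right) \left(\left(-1\right) 251707 - 86480\right) = \left(\left(7 - 642\right) + 197\right) \left(-251707 - 86480\right) = \left(-635 + 197\right) \left(-338187\right) = \left(-438\right) \left(-338187\right) = 148125906$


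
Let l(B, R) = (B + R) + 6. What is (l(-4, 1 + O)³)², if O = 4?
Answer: 117649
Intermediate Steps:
l(B, R) = 6 + B + R
(l(-4, 1 + O)³)² = ((6 - 4 + (1 + 4))³)² = ((6 - 4 + 5)³)² = (7³)² = 343² = 117649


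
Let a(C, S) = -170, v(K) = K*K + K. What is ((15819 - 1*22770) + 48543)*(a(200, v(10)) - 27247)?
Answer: -1140327864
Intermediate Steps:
v(K) = K + K² (v(K) = K² + K = K + K²)
((15819 - 1*22770) + 48543)*(a(200, v(10)) - 27247) = ((15819 - 1*22770) + 48543)*(-170 - 27247) = ((15819 - 22770) + 48543)*(-27417) = (-6951 + 48543)*(-27417) = 41592*(-27417) = -1140327864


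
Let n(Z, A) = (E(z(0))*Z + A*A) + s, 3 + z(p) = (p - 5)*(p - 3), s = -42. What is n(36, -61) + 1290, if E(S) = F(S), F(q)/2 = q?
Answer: 5833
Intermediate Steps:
F(q) = 2*q
z(p) = -3 + (-5 + p)*(-3 + p) (z(p) = -3 + (p - 5)*(p - 3) = -3 + (-5 + p)*(-3 + p))
E(S) = 2*S
n(Z, A) = -42 + A**2 + 24*Z (n(Z, A) = ((2*(12 + 0**2 - 8*0))*Z + A*A) - 42 = ((2*(12 + 0 + 0))*Z + A**2) - 42 = ((2*12)*Z + A**2) - 42 = (24*Z + A**2) - 42 = (A**2 + 24*Z) - 42 = -42 + A**2 + 24*Z)
n(36, -61) + 1290 = (-42 + (-61)**2 + 24*36) + 1290 = (-42 + 3721 + 864) + 1290 = 4543 + 1290 = 5833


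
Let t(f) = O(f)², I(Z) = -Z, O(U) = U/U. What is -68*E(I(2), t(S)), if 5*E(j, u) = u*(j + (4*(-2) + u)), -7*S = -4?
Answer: 612/5 ≈ 122.40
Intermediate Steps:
S = 4/7 (S = -⅐*(-4) = 4/7 ≈ 0.57143)
O(U) = 1
t(f) = 1 (t(f) = 1² = 1)
E(j, u) = u*(-8 + j + u)/5 (E(j, u) = (u*(j + (4*(-2) + u)))/5 = (u*(j + (-8 + u)))/5 = (u*(-8 + j + u))/5 = u*(-8 + j + u)/5)
-68*E(I(2), t(S)) = -68*(-8 - 1*2 + 1)/5 = -68*(-8 - 2 + 1)/5 = -68*(-9)/5 = -68*(-9/5) = 612/5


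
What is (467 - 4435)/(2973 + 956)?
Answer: -3968/3929 ≈ -1.0099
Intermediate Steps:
(467 - 4435)/(2973 + 956) = -3968/3929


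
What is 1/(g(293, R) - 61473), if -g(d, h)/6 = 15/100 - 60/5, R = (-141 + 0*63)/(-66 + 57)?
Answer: -10/614019 ≈ -1.6286e-5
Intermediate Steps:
R = 47/3 (R = (-141 + 0)/(-9) = -141*(-⅑) = 47/3 ≈ 15.667)
g(d, h) = 711/10 (g(d, h) = -6*(15/100 - 60/5) = -6*(15*(1/100) - 60*⅕) = -6*(3/20 - 12) = -6*(-237/20) = 711/10)
1/(g(293, R) - 61473) = 1/(711/10 - 61473) = 1/(-614019/10) = -10/614019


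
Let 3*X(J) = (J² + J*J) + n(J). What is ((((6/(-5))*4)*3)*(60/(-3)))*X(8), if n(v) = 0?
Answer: 12288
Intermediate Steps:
X(J) = 2*J²/3 (X(J) = ((J² + J*J) + 0)/3 = ((J² + J²) + 0)/3 = (2*J² + 0)/3 = (2*J²)/3 = 2*J²/3)
((((6/(-5))*4)*3)*(60/(-3)))*X(8) = ((((6/(-5))*4)*3)*(60/(-3)))*((⅔)*8²) = ((((6*(-⅕))*4)*3)*(60*(-⅓)))*((⅔)*64) = ((-6/5*4*3)*(-20))*(128/3) = (-24/5*3*(-20))*(128/3) = -72/5*(-20)*(128/3) = 288*(128/3) = 12288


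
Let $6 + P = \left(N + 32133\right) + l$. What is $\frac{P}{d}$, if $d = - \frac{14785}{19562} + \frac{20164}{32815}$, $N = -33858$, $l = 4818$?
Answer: $- \frac{1981628741610}{90721607} \approx -21843.0$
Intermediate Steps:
$d = - \frac{90721607}{641927030}$ ($d = \left(-14785\right) \frac{1}{19562} + 20164 \cdot \frac{1}{32815} = - \frac{14785}{19562} + \frac{20164}{32815} = - \frac{90721607}{641927030} \approx -0.14133$)
$P = 3087$ ($P = -6 + \left(\left(-33858 + 32133\right) + 4818\right) = -6 + \left(-1725 + 4818\right) = -6 + 3093 = 3087$)
$\frac{P}{d} = \frac{3087}{- \frac{90721607}{641927030}} = 3087 \left(- \frac{641927030}{90721607}\right) = - \frac{1981628741610}{90721607}$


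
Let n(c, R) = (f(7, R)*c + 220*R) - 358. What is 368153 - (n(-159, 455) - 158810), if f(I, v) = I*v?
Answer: 933636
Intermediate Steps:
n(c, R) = -358 + 220*R + 7*R*c (n(c, R) = ((7*R)*c + 220*R) - 358 = (7*R*c + 220*R) - 358 = (220*R + 7*R*c) - 358 = -358 + 220*R + 7*R*c)
368153 - (n(-159, 455) - 158810) = 368153 - ((-358 + 220*455 + 7*455*(-159)) - 158810) = 368153 - ((-358 + 100100 - 506415) - 158810) = 368153 - (-406673 - 158810) = 368153 - 1*(-565483) = 368153 + 565483 = 933636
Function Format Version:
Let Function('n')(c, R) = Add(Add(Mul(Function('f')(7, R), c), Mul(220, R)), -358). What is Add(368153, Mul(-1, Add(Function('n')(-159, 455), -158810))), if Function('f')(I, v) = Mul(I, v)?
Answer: 933636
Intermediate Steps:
Function('n')(c, R) = Add(-358, Mul(220, R), Mul(7, R, c)) (Function('n')(c, R) = Add(Add(Mul(Mul(7, R), c), Mul(220, R)), -358) = Add(Add(Mul(7, R, c), Mul(220, R)), -358) = Add(Add(Mul(220, R), Mul(7, R, c)), -358) = Add(-358, Mul(220, R), Mul(7, R, c)))
Add(368153, Mul(-1, Add(Function('n')(-159, 455), -158810))) = Add(368153, Mul(-1, Add(Add(-358, Mul(220, 455), Mul(7, 455, -159)), -158810))) = Add(368153, Mul(-1, Add(Add(-358, 100100, -506415), -158810))) = Add(368153, Mul(-1, Add(-406673, -158810))) = Add(368153, Mul(-1, -565483)) = Add(368153, 565483) = 933636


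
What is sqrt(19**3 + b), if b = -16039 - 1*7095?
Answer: 5*I*sqrt(651) ≈ 127.57*I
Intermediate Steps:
b = -23134 (b = -16039 - 7095 = -23134)
sqrt(19**3 + b) = sqrt(19**3 - 23134) = sqrt(6859 - 23134) = sqrt(-16275) = 5*I*sqrt(651)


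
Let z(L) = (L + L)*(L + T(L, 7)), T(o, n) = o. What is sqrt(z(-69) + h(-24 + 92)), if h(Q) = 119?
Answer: sqrt(19163) ≈ 138.43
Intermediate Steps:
z(L) = 4*L**2 (z(L) = (L + L)*(L + L) = (2*L)*(2*L) = 4*L**2)
sqrt(z(-69) + h(-24 + 92)) = sqrt(4*(-69)**2 + 119) = sqrt(4*4761 + 119) = sqrt(19044 + 119) = sqrt(19163)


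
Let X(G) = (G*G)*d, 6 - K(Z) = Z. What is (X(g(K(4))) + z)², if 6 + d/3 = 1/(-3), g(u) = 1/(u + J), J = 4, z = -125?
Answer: 20421361/1296 ≈ 15757.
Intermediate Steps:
K(Z) = 6 - Z
g(u) = 1/(4 + u) (g(u) = 1/(u + 4) = 1/(4 + u))
d = -19 (d = -18 + 3/(-3) = -18 + 3*(-⅓) = -18 - 1 = -19)
X(G) = -19*G² (X(G) = (G*G)*(-19) = G²*(-19) = -19*G²)
(X(g(K(4))) + z)² = (-19/(4 + (6 - 1*4))² - 125)² = (-19/(4 + (6 - 4))² - 125)² = (-19/(4 + 2)² - 125)² = (-19*(1/6)² - 125)² = (-19*(⅙)² - 125)² = (-19*1/36 - 125)² = (-19/36 - 125)² = (-4519/36)² = 20421361/1296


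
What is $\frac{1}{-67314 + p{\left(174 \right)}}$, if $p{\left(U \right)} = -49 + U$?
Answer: $- \frac{1}{67189} \approx -1.4883 \cdot 10^{-5}$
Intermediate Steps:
$\frac{1}{-67314 + p{\left(174 \right)}} = \frac{1}{-67314 + \left(-49 + 174\right)} = \frac{1}{-67314 + 125} = \frac{1}{-67189} = - \frac{1}{67189}$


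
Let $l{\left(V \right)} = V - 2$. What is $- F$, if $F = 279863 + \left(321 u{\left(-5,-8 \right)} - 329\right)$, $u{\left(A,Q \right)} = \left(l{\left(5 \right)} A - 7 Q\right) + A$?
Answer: $-291090$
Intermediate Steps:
$l{\left(V \right)} = -2 + V$
$u{\left(A,Q \right)} = - 7 Q + 4 A$ ($u{\left(A,Q \right)} = \left(\left(-2 + 5\right) A - 7 Q\right) + A = \left(3 A - 7 Q\right) + A = \left(- 7 Q + 3 A\right) + A = - 7 Q + 4 A$)
$F = 291090$ ($F = 279863 - \left(329 - 321 \left(\left(-7\right) \left(-8\right) + 4 \left(-5\right)\right)\right) = 279863 - \left(329 - 321 \left(56 - 20\right)\right) = 279863 + \left(321 \cdot 36 - 329\right) = 279863 + \left(11556 - 329\right) = 279863 + 11227 = 291090$)
$- F = \left(-1\right) 291090 = -291090$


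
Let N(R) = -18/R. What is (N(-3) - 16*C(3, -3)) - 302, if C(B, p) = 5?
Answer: -376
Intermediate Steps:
(N(-3) - 16*C(3, -3)) - 302 = (-18/(-3) - 16*5) - 302 = (-18*(-⅓) - 80) - 302 = (6 - 80) - 302 = -74 - 302 = -376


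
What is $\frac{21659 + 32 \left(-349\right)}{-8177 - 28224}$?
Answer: $- \frac{10491}{36401} \approx -0.28821$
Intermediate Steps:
$\frac{21659 + 32 \left(-349\right)}{-8177 - 28224} = \frac{21659 - 11168}{-36401} = 10491 \left(- \frac{1}{36401}\right) = - \frac{10491}{36401}$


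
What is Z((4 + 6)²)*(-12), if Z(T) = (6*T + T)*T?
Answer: -840000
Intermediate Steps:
Z(T) = 7*T² (Z(T) = (7*T)*T = 7*T²)
Z((4 + 6)²)*(-12) = (7*((4 + 6)²)²)*(-12) = (7*(10²)²)*(-12) = (7*100²)*(-12) = (7*10000)*(-12) = 70000*(-12) = -840000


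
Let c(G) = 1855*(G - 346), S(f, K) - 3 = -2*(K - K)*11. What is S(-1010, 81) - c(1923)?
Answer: -2925332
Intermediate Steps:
S(f, K) = 3 (S(f, K) = 3 - 2*(K - K)*11 = 3 - 2*0*11 = 3 + 0*11 = 3 + 0 = 3)
c(G) = -641830 + 1855*G (c(G) = 1855*(-346 + G) = -641830 + 1855*G)
S(-1010, 81) - c(1923) = 3 - (-641830 + 1855*1923) = 3 - (-641830 + 3567165) = 3 - 1*2925335 = 3 - 2925335 = -2925332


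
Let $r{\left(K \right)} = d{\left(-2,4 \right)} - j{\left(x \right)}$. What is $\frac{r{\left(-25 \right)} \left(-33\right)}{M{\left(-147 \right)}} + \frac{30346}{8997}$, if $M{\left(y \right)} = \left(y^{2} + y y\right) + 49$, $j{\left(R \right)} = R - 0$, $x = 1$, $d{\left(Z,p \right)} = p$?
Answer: $\frac{1312089679}{389273199} \approx 3.3706$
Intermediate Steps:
$j{\left(R \right)} = R$ ($j{\left(R \right)} = R + 0 = R$)
$M{\left(y \right)} = 49 + 2 y^{2}$ ($M{\left(y \right)} = \left(y^{2} + y^{2}\right) + 49 = 2 y^{2} + 49 = 49 + 2 y^{2}$)
$r{\left(K \right)} = 3$ ($r{\left(K \right)} = 4 - 1 = 3$)
$\frac{r{\left(-25 \right)} \left(-33\right)}{M{\left(-147 \right)}} + \frac{30346}{8997} = \frac{3 \left(-33\right)}{49 + 2 \left(-147\right)^{2}} + \frac{30346}{8997} = - \frac{99}{49 + 2 \cdot 21609} + 30346 \cdot \frac{1}{8997} = - \frac{99}{49 + 43218} + \frac{30346}{8997} = - \frac{99}{43267} + \frac{30346}{8997} = \frac{1312089679}{389273199}$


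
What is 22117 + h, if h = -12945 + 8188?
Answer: 17360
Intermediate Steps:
h = -4757
22117 + h = 22117 - 4757 = 17360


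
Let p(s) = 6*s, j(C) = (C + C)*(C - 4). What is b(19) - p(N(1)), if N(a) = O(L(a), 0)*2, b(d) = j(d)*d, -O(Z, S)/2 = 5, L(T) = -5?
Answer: 10950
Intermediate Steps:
j(C) = 2*C*(-4 + C) (j(C) = (2*C)*(-4 + C) = 2*C*(-4 + C))
O(Z, S) = -10 (O(Z, S) = -2*5 = -10)
b(d) = 2*d²*(-4 + d) (b(d) = (2*d*(-4 + d))*d = 2*d²*(-4 + d))
N(a) = -20 (N(a) = -10*2 = -20)
b(19) - p(N(1)) = 2*19²*(-4 + 19) - 6*(-20) = 2*361*15 - 1*(-120) = 10830 + 120 = 10950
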